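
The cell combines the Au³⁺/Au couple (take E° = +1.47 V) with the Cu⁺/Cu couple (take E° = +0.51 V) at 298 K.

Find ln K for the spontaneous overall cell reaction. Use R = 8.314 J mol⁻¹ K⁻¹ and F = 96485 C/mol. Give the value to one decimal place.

112.2

Cathode: Au³⁺/Au; anode: Cu⁺/Cu. E°cell = (+1.47) − (+0.51) = +0.96 V, with n = 3.
ΔG° = −nFE° = −RT ln K, so ln K = nFE°/(RT) = (3)(96485)(+0.96) / ((8.314)(298)) = 112.157.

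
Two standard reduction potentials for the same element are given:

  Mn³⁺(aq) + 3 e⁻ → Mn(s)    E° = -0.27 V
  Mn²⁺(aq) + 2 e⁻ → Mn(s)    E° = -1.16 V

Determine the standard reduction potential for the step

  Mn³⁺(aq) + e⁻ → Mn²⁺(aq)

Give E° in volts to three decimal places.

+1.510 V

Sequential free energies add, so n₃E°₃ = n₁E°₁ + n₂E°₂.
With n₃ = 3, and the known step contributing 2×(-1.16) V, the unknown satisfies 1·E° = 3×(-0.27) − 2×(-1.16) = +1.510.
E° = +1.510 / 1 = +1.510 V.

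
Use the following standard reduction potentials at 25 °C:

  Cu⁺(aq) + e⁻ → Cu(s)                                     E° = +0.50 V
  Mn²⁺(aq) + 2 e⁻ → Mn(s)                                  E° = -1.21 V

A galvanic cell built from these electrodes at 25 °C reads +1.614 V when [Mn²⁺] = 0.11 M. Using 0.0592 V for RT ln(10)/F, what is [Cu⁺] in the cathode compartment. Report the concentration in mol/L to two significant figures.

Cu⁺/Cu is the cathode, Mn²⁺/Mn the anode: E°cell = +1.71 V, n = 2.
Overall reaction: 2 Cu⁺(aq) + Mn(s) → 2 Cu(s) + Mn²⁺(aq); Q = [Mn²⁺]^1/[Cu⁺]^2.
From E = E° − (0.0592/n) log Q: log Q = (E° − E)·n/0.0592 = (+1.71 − (+1.614))·2/0.0592 = 3.2432.
So 2·log[Cu⁺] = 1·log(0.11) − log Q = -0.9586 − (3.2432) = -4.2018; log[Cu⁺] = -4.2018 / 2 = -2.1009; [Cu⁺] = 10^(-2.1009) ≈ 0.0079 M.

0.0079 M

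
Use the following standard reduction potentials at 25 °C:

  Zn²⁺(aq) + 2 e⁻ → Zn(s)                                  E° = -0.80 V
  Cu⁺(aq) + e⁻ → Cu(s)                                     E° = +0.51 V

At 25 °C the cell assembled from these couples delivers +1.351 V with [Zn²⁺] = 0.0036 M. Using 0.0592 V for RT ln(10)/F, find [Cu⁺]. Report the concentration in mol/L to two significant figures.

0.30 M

Cu⁺/Cu is the cathode, Zn²⁺/Zn the anode: E°cell = +1.31 V, n = 2.
Overall reaction: 2 Cu⁺(aq) + Zn(s) → 2 Cu(s) + Zn²⁺(aq); Q = [Zn²⁺]^1/[Cu⁺]^2.
From E = E° − (0.0592/n) log Q: log Q = (E° − E)·n/0.0592 = (+1.31 − (+1.351))·2/0.0592 = -1.3851.
So 2·log[Cu⁺] = 1·log(0.0036) − log Q = -2.4437 − (-1.3851) = -1.0586; log[Cu⁺] = -1.0586 / 2 = -0.5293; [Cu⁺] = 10^(-0.5293) ≈ 0.30 M.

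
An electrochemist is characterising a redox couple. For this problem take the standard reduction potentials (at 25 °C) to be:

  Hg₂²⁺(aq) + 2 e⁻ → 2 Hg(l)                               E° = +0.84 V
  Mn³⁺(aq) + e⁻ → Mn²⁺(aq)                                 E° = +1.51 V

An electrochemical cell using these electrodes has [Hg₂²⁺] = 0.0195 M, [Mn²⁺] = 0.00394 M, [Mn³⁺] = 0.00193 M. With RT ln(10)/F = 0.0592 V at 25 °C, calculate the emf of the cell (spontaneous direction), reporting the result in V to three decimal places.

Mn³⁺/Mn²⁺ is the cathode (higher E°), Hg₂²⁺/Hg the anode: E°cell = +1.51 − (+0.84) = +0.67 V, n = 2.
Overall: 2 Mn³⁺(aq) + 2 Hg(l) → 2 Mn²⁺(aq) + Hg₂²⁺(aq)
Q = [Mn²⁺]^2·[Hg₂²⁺] / ([Mn³⁺]^2); log Q = -1.090.
E = E° − (0.0592/n) log Q = +0.67 − (0.0592/2)(-1.090) = +0.702 V.

+0.702 V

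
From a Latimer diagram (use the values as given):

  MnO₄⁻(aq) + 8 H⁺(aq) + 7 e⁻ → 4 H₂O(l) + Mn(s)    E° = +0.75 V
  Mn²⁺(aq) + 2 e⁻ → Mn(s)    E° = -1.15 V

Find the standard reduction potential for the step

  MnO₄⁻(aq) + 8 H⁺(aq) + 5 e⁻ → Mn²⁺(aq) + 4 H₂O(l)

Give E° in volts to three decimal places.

Sequential free energies add, so n₃E°₃ = n₁E°₁ + n₂E°₂.
With n₃ = 7, and the known step contributing 2×(-1.15) V, the unknown satisfies 5·E° = 7×(+0.75) − 2×(-1.15) = +7.550.
E° = +7.550 / 5 = +1.510 V.

+1.510 V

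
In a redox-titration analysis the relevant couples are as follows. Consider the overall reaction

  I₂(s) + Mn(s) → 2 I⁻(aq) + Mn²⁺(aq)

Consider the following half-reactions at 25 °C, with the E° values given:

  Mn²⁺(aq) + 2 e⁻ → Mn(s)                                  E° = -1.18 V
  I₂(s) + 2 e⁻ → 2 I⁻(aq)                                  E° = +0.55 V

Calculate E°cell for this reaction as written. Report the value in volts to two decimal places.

The I₂/I⁻ couple has the higher reduction potential, so it is the cathode; Mn²⁺/Mn is oxidised at the anode.
E°cell = E°(cathode) − E°(anode) = (+0.55) − (-1.18) = +1.73 V.

+1.73 V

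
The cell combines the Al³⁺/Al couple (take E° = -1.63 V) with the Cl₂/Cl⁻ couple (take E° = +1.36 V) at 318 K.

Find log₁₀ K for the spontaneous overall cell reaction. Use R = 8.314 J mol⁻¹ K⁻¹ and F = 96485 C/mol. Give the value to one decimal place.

284.3

Cathode: Cl₂/Cl⁻; anode: Al³⁺/Al. E°cell = (+1.36) − (-1.63) = +2.99 V, with n = 6.
ΔG° = −nFE° = −RT ln K, so ln K = nFE°/(RT) = (6)(96485)(+2.99) / ((8.314)(318)) = 654.704.
log₁₀ K = 654.704 / ln 10 = 284.3.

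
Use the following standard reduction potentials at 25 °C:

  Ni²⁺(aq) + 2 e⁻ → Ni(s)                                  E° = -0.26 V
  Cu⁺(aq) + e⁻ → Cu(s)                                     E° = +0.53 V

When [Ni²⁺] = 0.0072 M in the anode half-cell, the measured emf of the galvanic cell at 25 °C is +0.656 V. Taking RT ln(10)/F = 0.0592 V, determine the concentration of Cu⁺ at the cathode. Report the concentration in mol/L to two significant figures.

Cu⁺/Cu is the cathode, Ni²⁺/Ni the anode: E°cell = +0.79 V, n = 2.
Overall reaction: 2 Cu⁺(aq) + Ni(s) → 2 Cu(s) + Ni²⁺(aq); Q = [Ni²⁺]^1/[Cu⁺]^2.
From E = E° − (0.0592/n) log Q: log Q = (E° − E)·n/0.0592 = (+0.79 − (+0.656))·2/0.0592 = 4.5270.
So 2·log[Cu⁺] = 1·log(0.0072) − log Q = -2.1427 − (4.5270) = -6.6697; log[Cu⁺] = -6.6697 / 2 = -3.3348; [Cu⁺] = 10^(-3.3348) ≈ 0.00046 M.

0.00046 M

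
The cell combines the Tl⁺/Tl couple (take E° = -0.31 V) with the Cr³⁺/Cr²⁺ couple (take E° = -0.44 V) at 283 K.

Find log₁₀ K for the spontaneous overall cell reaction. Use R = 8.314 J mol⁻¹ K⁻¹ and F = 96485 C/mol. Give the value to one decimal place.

2.3

Cathode: Tl⁺/Tl; anode: Cr³⁺/Cr²⁺. E°cell = (-0.31) − (-0.44) = +0.13 V, with n = 1.
ΔG° = −nFE° = −RT ln K, so ln K = nFE°/(RT) = (1)(96485)(+0.13) / ((8.314)(283)) = 5.331.
log₁₀ K = 5.331 / ln 10 = 2.3.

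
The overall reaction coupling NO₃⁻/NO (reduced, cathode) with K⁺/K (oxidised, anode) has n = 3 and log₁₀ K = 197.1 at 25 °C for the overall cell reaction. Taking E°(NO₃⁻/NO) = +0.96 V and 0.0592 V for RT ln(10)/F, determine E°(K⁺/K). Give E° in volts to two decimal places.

E°cell = (0.0592/n)·log K = (0.0592/3)(197.1) = +3.889 V.
Since NO₃⁻/NO is the cathode and K⁺/K the anode, E°cell = E°(NO₃⁻/NO) − E°(K⁺/K).
So E°(K⁺/K) = E°(NO₃⁻/NO) − E°cell = (+0.96) − (+3.889) = -2.93 V.

-2.93 V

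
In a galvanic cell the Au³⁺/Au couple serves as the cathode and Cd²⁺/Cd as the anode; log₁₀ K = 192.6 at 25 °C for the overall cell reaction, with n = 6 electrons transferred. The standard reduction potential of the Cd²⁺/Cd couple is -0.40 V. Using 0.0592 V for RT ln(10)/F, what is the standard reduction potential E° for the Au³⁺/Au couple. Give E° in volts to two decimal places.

+1.50 V

E°cell = (0.0592/n)·log K = (0.0592/6)(192.6) = +1.900 V.
Since Au³⁺/Au is the cathode and Cd²⁺/Cd the anode, E°cell = E°(Au³⁺/Au) − E°(Cd²⁺/Cd).
So E°(Au³⁺/Au) = E°cell + E°(Cd²⁺/Cd) = +1.900 + (-0.40) = +1.50 V.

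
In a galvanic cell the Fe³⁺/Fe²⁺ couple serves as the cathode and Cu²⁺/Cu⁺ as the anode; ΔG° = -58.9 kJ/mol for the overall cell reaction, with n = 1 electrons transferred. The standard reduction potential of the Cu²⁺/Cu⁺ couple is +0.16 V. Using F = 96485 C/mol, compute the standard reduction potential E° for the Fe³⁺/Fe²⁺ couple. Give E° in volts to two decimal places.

+0.77 V

E°cell = −ΔG°/(nF) = −(-58.9×10³)/((1)(96485)) = +0.610 V.
Since Fe³⁺/Fe²⁺ is the cathode and Cu²⁺/Cu⁺ the anode, E°cell = E°(Fe³⁺/Fe²⁺) − E°(Cu²⁺/Cu⁺).
So E°(Fe³⁺/Fe²⁺) = E°cell + E°(Cu²⁺/Cu⁺) = +0.610 + (+0.16) = +0.77 V.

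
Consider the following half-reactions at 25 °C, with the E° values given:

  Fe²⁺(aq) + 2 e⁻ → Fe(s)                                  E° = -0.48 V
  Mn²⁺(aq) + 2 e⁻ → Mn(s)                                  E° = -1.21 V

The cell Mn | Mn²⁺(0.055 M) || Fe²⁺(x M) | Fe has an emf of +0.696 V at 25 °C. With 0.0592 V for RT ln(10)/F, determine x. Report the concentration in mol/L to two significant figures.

Fe²⁺/Fe is the cathode, Mn²⁺/Mn the anode: E°cell = +0.73 V, n = 2.
Overall reaction: Fe²⁺(aq) + Mn(s) → Fe(s) + Mn²⁺(aq); Q = [Mn²⁺]^1/[Fe²⁺]^1.
From E = E° − (0.0592/n) log Q: log Q = (E° − E)·n/0.0592 = (+0.73 − (+0.696))·2/0.0592 = 1.1486.
So 1·log[Fe²⁺] = 1·log(0.055) − log Q = -1.2596 − (1.1486) = -2.4082; [Fe²⁺] = 10^(-2.4082) ≈ 0.0039 M.

0.0039 M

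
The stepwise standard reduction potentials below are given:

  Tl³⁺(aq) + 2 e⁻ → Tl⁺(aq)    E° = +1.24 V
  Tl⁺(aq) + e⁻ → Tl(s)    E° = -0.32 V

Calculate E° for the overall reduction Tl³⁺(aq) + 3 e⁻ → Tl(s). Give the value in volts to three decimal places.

Adding the free-energy changes (−nFE°) of the two steps gives −n₃FE°₃ = −n₁FE°₁ − n₂FE°₂.
E°₃ = (2×+1.24 + 1×-0.32) / 3 = (+2.160) / 3 = +0.720 V.

+0.720 V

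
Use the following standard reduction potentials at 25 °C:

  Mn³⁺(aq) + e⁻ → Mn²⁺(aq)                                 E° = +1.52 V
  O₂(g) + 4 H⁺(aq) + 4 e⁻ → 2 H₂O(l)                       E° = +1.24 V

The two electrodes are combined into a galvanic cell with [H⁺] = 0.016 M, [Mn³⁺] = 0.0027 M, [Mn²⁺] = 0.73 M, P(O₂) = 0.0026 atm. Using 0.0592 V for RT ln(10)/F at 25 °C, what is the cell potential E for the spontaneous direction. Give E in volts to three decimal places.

Mn³⁺/Mn²⁺ is the cathode (higher E°), O₂/H₂O the anode: E°cell = +1.52 − (+1.24) = +0.28 V, n = 4.
Overall: 4 Mn³⁺(aq) + 2 H₂O(l) → 4 Mn²⁺(aq) + O₂(g) + 4 H⁺(aq)
Q = [Mn²⁺]^4·P(O₂)·[H⁺]^4 / ([Mn³⁺]^4); log Q = -0.041.
E = E° − (0.0592/n) log Q = +0.28 − (0.0592/4)(-0.041) = +0.281 V.

+0.281 V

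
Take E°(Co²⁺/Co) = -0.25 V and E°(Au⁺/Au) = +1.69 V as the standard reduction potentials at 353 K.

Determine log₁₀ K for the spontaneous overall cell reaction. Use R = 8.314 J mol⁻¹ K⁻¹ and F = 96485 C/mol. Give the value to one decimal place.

Cathode: Au⁺/Au; anode: Co²⁺/Co. E°cell = (+1.69) − (-0.25) = +1.94 V, with n = 2.
ΔG° = −nFE° = −RT ln K, so ln K = nFE°/(RT) = (2)(96485)(+1.94) / ((8.314)(353)) = 127.558.
log₁₀ K = 127.558 / ln 10 = 55.4.

55.4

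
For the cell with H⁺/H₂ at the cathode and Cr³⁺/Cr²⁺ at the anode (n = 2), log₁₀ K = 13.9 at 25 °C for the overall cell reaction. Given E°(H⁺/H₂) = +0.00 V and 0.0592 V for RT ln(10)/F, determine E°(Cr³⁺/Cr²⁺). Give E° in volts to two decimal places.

E°cell = (0.0592/n)·log K = (0.0592/2)(13.9) = +0.411 V.
Since H⁺/H₂ is the cathode and Cr³⁺/Cr²⁺ the anode, E°cell = E°(H⁺/H₂) − E°(Cr³⁺/Cr²⁺).
So E°(Cr³⁺/Cr²⁺) = E°(H⁺/H₂) − E°cell = (+0.00) − (+0.411) = -0.41 V.

-0.41 V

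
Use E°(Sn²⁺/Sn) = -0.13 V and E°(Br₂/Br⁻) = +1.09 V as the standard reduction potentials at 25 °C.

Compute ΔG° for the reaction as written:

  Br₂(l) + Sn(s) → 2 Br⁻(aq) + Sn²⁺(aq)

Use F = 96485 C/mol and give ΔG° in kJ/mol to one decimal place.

-235.4 kJ/mol

As written, Br₂/Br⁻ is reduced (cathode) and Sn²⁺/Sn is oxidised (anode), so E°cell = (+1.09) − (-0.13) = +1.22 V.
Balancing electrons gives n = 2.
ΔG° = −nFE° = −(2)(96485)(+1.22) = -235,423 J = -235.4 kJ/mol.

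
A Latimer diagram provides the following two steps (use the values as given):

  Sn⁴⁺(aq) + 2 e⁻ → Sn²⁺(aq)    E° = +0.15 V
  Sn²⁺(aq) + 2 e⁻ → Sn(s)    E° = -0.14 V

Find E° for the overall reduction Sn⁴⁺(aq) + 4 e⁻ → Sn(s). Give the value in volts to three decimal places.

+0.005 V

Since ΔG° = −nFE° is additive over sequential reductions, n₃E°₃ = n₁E°₁ + n₂E°₂.
E°₃ = (2×+0.15 + 2×-0.14) / 4 = (+0.020) / 4 = +0.005 V.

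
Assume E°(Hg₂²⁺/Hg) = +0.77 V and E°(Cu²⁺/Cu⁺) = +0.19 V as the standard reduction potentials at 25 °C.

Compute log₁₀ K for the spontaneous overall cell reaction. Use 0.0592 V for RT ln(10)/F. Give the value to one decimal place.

Cathode: Hg₂²⁺/Hg; anode: Cu²⁺/Cu⁺. E°cell = +0.58 V, n = 2.
log K = nE°cell / 0.0592 = (2)(+0.58) / 0.0592 = 19.6.

19.6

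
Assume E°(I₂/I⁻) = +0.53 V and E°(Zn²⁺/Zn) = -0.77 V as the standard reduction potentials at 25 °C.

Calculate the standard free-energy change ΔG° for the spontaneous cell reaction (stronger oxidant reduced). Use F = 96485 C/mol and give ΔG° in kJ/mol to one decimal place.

-250.9 kJ/mol

I₂/I⁻ (E° = +0.53 V) is the cathode; Zn²⁺/Zn (E° = -0.77 V) is the anode, so E°cell = +1.30 V.
Balancing electrons gives n = 2 (lcm of 2 and 2).
ΔG° = −nFE° = −(2)(96485)(+1.30) = -250,861 J = -250.9 kJ/mol.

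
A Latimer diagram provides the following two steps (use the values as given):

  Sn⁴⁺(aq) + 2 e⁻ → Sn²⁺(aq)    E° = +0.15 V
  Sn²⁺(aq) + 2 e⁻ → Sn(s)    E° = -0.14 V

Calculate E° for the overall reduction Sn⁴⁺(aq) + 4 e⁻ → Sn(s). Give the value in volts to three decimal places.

Adding the free-energy changes (−nFE°) of the two steps gives −n₃FE°₃ = −n₁FE°₁ − n₂FE°₂.
E°₃ = (2×+0.15 + 2×-0.14) / 4 = (+0.020) / 4 = +0.005 V.

+0.005 V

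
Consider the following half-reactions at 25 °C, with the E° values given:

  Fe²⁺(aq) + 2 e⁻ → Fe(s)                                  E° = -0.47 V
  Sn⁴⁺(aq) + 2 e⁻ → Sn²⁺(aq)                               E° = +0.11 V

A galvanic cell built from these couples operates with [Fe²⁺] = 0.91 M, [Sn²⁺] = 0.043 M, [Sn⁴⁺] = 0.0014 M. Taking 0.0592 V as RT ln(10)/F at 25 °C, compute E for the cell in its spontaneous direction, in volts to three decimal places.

Sn⁴⁺/Sn²⁺ is the cathode (higher E°), Fe²⁺/Fe the anode: E°cell = +0.11 − (-0.47) = +0.58 V, n = 2.
Overall: Sn⁴⁺(aq) + Fe(s) → Sn²⁺(aq) + Fe²⁺(aq)
Q = [Sn²⁺]·[Fe²⁺] / ([Sn⁴⁺]); log Q = 1.446.
E = E° − (0.0592/n) log Q = +0.58 − (0.0592/2)(1.446) = +0.537 V.

+0.537 V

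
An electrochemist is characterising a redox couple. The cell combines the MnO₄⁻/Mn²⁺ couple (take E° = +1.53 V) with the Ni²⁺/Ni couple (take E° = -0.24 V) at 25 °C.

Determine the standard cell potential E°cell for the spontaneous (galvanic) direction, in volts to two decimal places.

+1.77 V

The MnO₄⁻/Mn²⁺ couple has the higher reduction potential, so it is the cathode; Ni²⁺/Ni is oxidised at the anode.
E°cell = E°(cathode) − E°(anode) = (+1.53) − (-0.24) = +1.77 V.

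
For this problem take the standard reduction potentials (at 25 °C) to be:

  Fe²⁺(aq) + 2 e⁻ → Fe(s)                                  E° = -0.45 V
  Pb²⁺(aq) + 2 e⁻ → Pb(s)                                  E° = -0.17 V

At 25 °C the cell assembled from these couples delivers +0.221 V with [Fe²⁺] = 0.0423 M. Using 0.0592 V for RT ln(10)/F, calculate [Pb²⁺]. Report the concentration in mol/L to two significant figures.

Pb²⁺/Pb is the cathode, Fe²⁺/Fe the anode: E°cell = +0.28 V, n = 2.
Overall reaction: Pb²⁺(aq) + Fe(s) → Pb(s) + Fe²⁺(aq); Q = [Fe²⁺]^1/[Pb²⁺]^1.
From E = E° − (0.0592/n) log Q: log Q = (E° − E)·n/0.0592 = (+0.28 − (+0.221))·2/0.0592 = 1.9932.
So 1·log[Pb²⁺] = 1·log(0.0423) − log Q = -1.3737 − (1.9932) = -3.3669; [Pb²⁺] = 10^(-3.3669) ≈ 0.00043 M.

0.00043 M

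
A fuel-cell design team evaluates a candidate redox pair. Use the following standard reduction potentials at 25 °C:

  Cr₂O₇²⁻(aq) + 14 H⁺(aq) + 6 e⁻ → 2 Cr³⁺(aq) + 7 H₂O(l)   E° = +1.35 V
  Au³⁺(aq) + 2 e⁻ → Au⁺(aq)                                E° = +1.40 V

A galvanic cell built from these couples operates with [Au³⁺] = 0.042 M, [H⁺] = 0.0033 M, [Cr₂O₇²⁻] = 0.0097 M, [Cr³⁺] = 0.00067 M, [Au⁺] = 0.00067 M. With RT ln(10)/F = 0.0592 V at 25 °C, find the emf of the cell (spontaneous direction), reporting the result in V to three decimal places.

Au³⁺/Au⁺ is the cathode (higher E°), Cr₂O₇²⁻/Cr³⁺ the anode: E°cell = +1.40 − (+1.35) = +0.05 V, n = 6.
Overall: 3 Au³⁺(aq) + 2 Cr³⁺(aq) + 7 H₂O(l) → 3 Au⁺(aq) + Cr₂O₇²⁻(aq) + 14 H⁺(aq)
Q = [Au⁺]^3·[Cr₂O₇²⁻]·[H⁺]^14 / ([Au³⁺]^3·[Cr³⁺]^2); log Q = -35.798.
E = E° − (0.0592/n) log Q = +0.05 − (0.0592/6)(-35.798) = +0.403 V.

+0.403 V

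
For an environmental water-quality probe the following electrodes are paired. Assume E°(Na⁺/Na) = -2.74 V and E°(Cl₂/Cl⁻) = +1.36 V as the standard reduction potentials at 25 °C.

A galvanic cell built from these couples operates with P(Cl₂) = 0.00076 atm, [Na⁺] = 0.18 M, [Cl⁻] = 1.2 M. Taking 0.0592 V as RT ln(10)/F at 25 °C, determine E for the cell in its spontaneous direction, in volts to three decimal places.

+4.047 V

Cl₂/Cl⁻ is the cathode (higher E°), Na⁺/Na the anode: E°cell = +1.36 − (-2.74) = +4.10 V, n = 2.
Overall: Cl₂(g) + 2 Na(s) → 2 Cl⁻(aq) + 2 Na⁺(aq)
Q = [Cl⁻]^2·[Na⁺]^2 / (P(Cl₂)); log Q = 1.788.
E = E° − (0.0592/n) log Q = +4.10 − (0.0592/2)(1.788) = +4.047 V.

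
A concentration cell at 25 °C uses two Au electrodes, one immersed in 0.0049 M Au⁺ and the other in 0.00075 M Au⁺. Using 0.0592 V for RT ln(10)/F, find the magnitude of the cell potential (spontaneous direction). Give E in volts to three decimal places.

+0.048 V

For a concentration cell E°cell = 0. The 0.0049 M side is the cathode (reduction is favoured where [Au⁺] is higher).
With n = 1, E = −(0.0592/1) log([Au⁺]ₐₙ/[Au⁺]꜀ₐₜ) = −(0.0592/1) log(0.00075/0.0049) = −(0.0592/1)(-0.815) = +0.048 V.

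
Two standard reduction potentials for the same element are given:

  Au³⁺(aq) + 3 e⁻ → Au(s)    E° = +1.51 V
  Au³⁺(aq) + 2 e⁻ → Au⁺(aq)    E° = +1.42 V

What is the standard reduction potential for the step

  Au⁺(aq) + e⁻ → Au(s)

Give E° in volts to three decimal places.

Sequential free energies add, so n₃E°₃ = n₁E°₁ + n₂E°₂.
With n₃ = 3, and the known step contributing 2×(+1.42) V, the unknown satisfies 1·E° = 3×(+1.51) − 2×(+1.42) = +1.690.
E° = +1.690 / 1 = +1.690 V.

+1.690 V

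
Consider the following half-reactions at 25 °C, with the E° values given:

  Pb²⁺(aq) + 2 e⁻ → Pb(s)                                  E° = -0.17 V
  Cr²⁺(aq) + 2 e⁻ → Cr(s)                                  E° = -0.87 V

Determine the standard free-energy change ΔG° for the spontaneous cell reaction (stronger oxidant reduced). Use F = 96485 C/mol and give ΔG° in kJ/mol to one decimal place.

Pb²⁺/Pb (E° = -0.17 V) is the cathode; Cr²⁺/Cr (E° = -0.87 V) is the anode, so E°cell = +0.70 V.
Balancing electrons gives n = 2 (lcm of 2 and 2).
ΔG° = −nFE° = −(2)(96485)(+0.70) = -135,079 J = -135.1 kJ/mol.

-135.1 kJ/mol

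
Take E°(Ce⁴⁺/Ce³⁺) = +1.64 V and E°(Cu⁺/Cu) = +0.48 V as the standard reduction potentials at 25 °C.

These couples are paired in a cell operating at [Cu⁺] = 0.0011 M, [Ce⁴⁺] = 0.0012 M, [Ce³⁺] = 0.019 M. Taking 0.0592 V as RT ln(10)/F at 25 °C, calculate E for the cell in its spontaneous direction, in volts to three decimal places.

+1.264 V

Ce⁴⁺/Ce³⁺ is the cathode (higher E°), Cu⁺/Cu the anode: E°cell = +1.64 − (+0.48) = +1.16 V, n = 1.
Overall: Ce⁴⁺(aq) + Cu(s) → Ce³⁺(aq) + Cu⁺(aq)
Q = [Ce³⁺]·[Cu⁺] / ([Ce⁴⁺]); log Q = -1.759.
E = E° − (0.0592/n) log Q = +1.16 − (0.0592/1)(-1.759) = +1.264 V.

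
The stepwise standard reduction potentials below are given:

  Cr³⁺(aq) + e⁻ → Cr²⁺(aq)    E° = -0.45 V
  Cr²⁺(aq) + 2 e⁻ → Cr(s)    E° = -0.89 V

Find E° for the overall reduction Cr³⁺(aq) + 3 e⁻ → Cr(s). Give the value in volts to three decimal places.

Adding the free-energy changes (−nFE°) of the two steps gives −n₃FE°₃ = −n₁FE°₁ − n₂FE°₂.
E°₃ = (1×-0.45 + 2×-0.89) / 3 = (-2.230) / 3 = -0.743 V.

-0.743 V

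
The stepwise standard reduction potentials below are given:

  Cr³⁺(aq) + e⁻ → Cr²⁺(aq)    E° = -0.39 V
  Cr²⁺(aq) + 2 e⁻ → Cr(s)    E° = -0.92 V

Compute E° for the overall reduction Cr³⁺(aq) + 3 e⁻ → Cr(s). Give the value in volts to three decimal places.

-0.743 V

Adding the free-energy changes (−nFE°) of the two steps gives −n₃FE°₃ = −n₁FE°₁ − n₂FE°₂.
E°₃ = (1×-0.39 + 2×-0.92) / 3 = (-2.230) / 3 = -0.743 V.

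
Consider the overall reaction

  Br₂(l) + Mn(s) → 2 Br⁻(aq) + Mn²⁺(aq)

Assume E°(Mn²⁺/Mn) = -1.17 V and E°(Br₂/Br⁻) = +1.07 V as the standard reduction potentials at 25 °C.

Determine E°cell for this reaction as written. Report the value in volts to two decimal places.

The Br₂/Br⁻ couple has the higher reduction potential, so it is the cathode; Mn²⁺/Mn is oxidised at the anode.
E°cell = E°(cathode) − E°(anode) = (+1.07) − (-1.17) = +2.24 V.

+2.24 V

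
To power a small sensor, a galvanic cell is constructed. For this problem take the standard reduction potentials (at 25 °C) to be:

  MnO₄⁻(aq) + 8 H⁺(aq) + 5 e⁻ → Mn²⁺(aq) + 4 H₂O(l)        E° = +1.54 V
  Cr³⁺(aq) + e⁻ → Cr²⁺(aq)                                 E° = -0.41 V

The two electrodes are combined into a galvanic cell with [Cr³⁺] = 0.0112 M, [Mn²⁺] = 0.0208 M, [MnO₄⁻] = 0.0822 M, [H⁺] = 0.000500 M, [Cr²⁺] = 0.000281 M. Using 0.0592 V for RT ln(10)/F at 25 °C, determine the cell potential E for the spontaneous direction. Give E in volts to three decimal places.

MnO₄⁻/Mn²⁺ is the cathode (higher E°), Cr³⁺/Cr²⁺ the anode: E°cell = +1.54 − (-0.41) = +1.95 V, n = 5.
Overall: MnO₄⁻(aq) + 8 H⁺(aq) + 5 Cr²⁺(aq) → Mn²⁺(aq) + 4 H₂O(l) + 5 Cr³⁺(aq)
Q = [Mn²⁺]·[Cr³⁺]^5 / ([MnO₄⁻]·[H⁺]^8·[Cr²⁺]^5); log Q = 33.814.
E = E° − (0.0592/n) log Q = +1.95 − (0.0592/5)(33.814) = +1.550 V.

+1.550 V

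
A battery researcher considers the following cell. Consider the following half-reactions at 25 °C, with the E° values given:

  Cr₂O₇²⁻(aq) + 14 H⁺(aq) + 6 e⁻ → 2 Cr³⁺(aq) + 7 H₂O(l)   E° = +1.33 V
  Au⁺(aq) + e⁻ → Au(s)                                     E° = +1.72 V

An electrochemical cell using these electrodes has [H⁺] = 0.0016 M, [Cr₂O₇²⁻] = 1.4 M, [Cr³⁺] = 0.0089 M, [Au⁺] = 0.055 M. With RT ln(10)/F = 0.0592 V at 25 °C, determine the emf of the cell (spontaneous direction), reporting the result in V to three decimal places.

Au⁺/Au is the cathode (higher E°), Cr₂O₇²⁻/Cr³⁺ the anode: E°cell = +1.72 − (+1.33) = +0.39 V, n = 6.
Overall: 6 Au⁺(aq) + 2 Cr³⁺(aq) + 7 H₂O(l) → 6 Au(s) + Cr₂O₇²⁻(aq) + 14 H⁺(aq)
Q = [Cr₂O₇²⁻]·[H⁺]^14 / ([Au⁺]^6·[Cr³⁺]^2); log Q = -27.337.
E = E° − (0.0592/n) log Q = +0.39 − (0.0592/6)(-27.337) = +0.660 V.

+0.660 V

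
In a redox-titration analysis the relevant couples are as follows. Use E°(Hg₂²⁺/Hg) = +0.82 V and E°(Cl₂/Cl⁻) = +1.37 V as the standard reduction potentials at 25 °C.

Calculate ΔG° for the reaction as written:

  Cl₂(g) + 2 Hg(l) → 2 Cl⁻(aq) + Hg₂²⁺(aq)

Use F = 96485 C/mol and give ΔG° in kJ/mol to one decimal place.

-106.1 kJ/mol

As written, Cl₂/Cl⁻ is reduced (cathode) and Hg₂²⁺/Hg is oxidised (anode), so E°cell = (+1.37) − (+0.82) = +0.55 V.
Balancing electrons gives n = 2.
ΔG° = −nFE° = −(2)(96485)(+0.55) = -106,134 J = -106.1 kJ/mol.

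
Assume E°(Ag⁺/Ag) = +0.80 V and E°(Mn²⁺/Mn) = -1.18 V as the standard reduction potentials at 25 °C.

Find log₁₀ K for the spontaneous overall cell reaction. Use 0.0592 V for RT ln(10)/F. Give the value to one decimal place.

66.9

Cathode: Ag⁺/Ag; anode: Mn²⁺/Mn. E°cell = +1.98 V, n = 2.
log K = nE°cell / 0.0592 = (2)(+1.98) / 0.0592 = 66.9.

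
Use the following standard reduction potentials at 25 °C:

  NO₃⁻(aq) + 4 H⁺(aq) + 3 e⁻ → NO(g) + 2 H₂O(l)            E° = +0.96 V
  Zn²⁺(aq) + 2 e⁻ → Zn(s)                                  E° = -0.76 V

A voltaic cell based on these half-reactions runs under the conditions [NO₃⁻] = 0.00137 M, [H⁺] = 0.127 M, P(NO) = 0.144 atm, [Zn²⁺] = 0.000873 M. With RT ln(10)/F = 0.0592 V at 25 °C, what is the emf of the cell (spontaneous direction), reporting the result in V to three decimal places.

+1.700 V

NO₃⁻/NO is the cathode (higher E°), Zn²⁺/Zn the anode: E°cell = +0.96 − (-0.76) = +1.72 V, n = 6.
Overall: 2 NO₃⁻(aq) + 8 H⁺(aq) + 3 Zn(s) → 2 NO(g) + 4 H₂O(l) + 3 Zn²⁺(aq)
Q = P(NO)^2·[Zn²⁺]^3 / ([NO₃⁻]^2·[H⁺]^8); log Q = 2.036.
E = E° − (0.0592/n) log Q = +1.72 − (0.0592/6)(2.036) = +1.700 V.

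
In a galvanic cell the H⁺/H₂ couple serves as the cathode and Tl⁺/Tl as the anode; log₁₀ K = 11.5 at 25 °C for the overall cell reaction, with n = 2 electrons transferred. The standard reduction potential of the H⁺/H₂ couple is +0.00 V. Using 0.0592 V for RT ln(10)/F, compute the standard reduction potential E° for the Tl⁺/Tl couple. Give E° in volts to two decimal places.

-0.34 V

E°cell = (0.0592/n)·log K = (0.0592/2)(11.5) = +0.340 V.
Since H⁺/H₂ is the cathode and Tl⁺/Tl the anode, E°cell = E°(H⁺/H₂) − E°(Tl⁺/Tl).
So E°(Tl⁺/Tl) = E°(H⁺/H₂) − E°cell = (+0.00) − (+0.340) = -0.34 V.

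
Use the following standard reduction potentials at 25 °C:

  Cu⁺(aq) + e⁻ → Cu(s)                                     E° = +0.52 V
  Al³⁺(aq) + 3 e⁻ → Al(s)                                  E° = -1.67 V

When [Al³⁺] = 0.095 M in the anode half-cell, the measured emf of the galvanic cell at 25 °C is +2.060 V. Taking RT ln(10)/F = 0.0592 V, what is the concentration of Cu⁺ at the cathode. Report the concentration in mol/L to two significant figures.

Cu⁺/Cu is the cathode, Al³⁺/Al the anode: E°cell = +2.19 V, n = 3.
Overall reaction: 3 Cu⁺(aq) + Al(s) → 3 Cu(s) + Al³⁺(aq); Q = [Al³⁺]^1/[Cu⁺]^3.
From E = E° − (0.0592/n) log Q: log Q = (E° − E)·n/0.0592 = (+2.19 − (+2.060))·3/0.0592 = 6.5878.
So 3·log[Cu⁺] = 1·log(0.095) − log Q = -1.0223 − (6.5878) = -7.6101; log[Cu⁺] = -7.6101 / 3 = -2.5367; [Cu⁺] = 10^(-2.5367) ≈ 0.0029 M.

0.0029 M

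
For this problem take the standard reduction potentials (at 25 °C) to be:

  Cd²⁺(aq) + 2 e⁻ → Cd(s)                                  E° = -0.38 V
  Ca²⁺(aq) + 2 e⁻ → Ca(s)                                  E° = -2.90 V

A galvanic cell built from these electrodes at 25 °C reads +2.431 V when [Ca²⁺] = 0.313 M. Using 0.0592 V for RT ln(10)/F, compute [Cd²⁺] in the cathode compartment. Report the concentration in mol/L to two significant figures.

Cd²⁺/Cd is the cathode, Ca²⁺/Ca the anode: E°cell = +2.52 V, n = 2.
Overall reaction: Cd²⁺(aq) + Ca(s) → Cd(s) + Ca²⁺(aq); Q = [Ca²⁺]^1/[Cd²⁺]^1.
From E = E° − (0.0592/n) log Q: log Q = (E° − E)·n/0.0592 = (+2.52 − (+2.431))·2/0.0592 = 3.0068.
So 1·log[Cd²⁺] = 1·log(0.313) − log Q = -0.5045 − (3.0068) = -3.5113; [Cd²⁺] = 10^(-3.5113) ≈ 0.00031 M.

0.00031 M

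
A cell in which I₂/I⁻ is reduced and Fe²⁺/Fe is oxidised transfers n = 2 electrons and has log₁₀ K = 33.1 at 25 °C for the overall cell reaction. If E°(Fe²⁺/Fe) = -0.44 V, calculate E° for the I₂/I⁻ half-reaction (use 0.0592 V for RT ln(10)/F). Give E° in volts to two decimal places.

E°cell = (0.0592/n)·log K = (0.0592/2)(33.1) = +0.980 V.
Since I₂/I⁻ is the cathode and Fe²⁺/Fe the anode, E°cell = E°(I₂/I⁻) − E°(Fe²⁺/Fe).
So E°(I₂/I⁻) = E°cell + E°(Fe²⁺/Fe) = +0.980 + (-0.44) = +0.54 V.

+0.54 V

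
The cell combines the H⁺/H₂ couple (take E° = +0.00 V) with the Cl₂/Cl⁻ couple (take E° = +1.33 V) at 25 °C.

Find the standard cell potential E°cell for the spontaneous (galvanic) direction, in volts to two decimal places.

+1.33 V

The Cl₂/Cl⁻ couple has the higher reduction potential, so it is the cathode; H⁺/H₂ is oxidised at the anode.
E°cell = E°(cathode) − E°(anode) = (+1.33) − (+0.00) = +1.33 V.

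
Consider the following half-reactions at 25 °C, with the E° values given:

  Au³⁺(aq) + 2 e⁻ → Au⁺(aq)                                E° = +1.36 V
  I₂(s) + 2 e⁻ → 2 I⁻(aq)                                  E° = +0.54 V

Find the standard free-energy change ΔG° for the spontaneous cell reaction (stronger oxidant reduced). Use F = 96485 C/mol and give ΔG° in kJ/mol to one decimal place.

-158.2 kJ/mol

Au³⁺/Au⁺ (E° = +1.36 V) is the cathode; I₂/I⁻ (E° = +0.54 V) is the anode, so E°cell = +0.82 V.
Balancing electrons gives n = 2 (lcm of 2 and 2).
ΔG° = −nFE° = −(2)(96485)(+0.82) = -158,235 J = -158.2 kJ/mol.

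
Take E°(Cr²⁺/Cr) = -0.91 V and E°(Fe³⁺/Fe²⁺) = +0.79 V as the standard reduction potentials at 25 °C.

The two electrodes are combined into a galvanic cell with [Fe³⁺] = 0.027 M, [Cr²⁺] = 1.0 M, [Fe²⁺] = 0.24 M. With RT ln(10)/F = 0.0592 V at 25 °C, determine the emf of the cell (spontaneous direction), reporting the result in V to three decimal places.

Fe³⁺/Fe²⁺ is the cathode (higher E°), Cr²⁺/Cr the anode: E°cell = +0.79 − (-0.91) = +1.70 V, n = 2.
Overall: 2 Fe³⁺(aq) + Cr(s) → 2 Fe²⁺(aq) + Cr²⁺(aq)
Q = [Fe²⁺]^2·[Cr²⁺] / ([Fe³⁺]^2); log Q = 1.898.
E = E° − (0.0592/n) log Q = +1.70 − (0.0592/2)(1.898) = +1.644 V.

+1.644 V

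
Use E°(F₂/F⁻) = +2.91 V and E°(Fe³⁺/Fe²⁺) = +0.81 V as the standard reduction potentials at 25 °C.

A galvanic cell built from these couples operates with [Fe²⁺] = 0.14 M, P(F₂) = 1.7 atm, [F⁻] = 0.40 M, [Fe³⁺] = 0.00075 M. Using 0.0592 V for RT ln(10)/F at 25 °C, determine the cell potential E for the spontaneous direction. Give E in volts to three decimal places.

+2.265 V

F₂/F⁻ is the cathode (higher E°), Fe³⁺/Fe²⁺ the anode: E°cell = +2.91 − (+0.81) = +2.10 V, n = 2.
Overall: F₂(g) + 2 Fe²⁺(aq) → 2 F⁻(aq) + 2 Fe³⁺(aq)
Q = [F⁻]^2·[Fe³⁺]^2 / (P(F₂)·[Fe²⁺]^2); log Q = -5.568.
E = E° − (0.0592/n) log Q = +2.10 − (0.0592/2)(-5.568) = +2.265 V.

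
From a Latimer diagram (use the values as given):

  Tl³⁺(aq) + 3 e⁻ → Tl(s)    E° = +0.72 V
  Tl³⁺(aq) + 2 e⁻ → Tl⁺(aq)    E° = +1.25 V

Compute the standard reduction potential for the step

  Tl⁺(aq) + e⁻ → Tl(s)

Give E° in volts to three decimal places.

-0.340 V

Sequential free energies add, so n₃E°₃ = n₁E°₁ + n₂E°₂.
With n₃ = 3, and the known step contributing 2×(+1.25) V, the unknown satisfies 1·E° = 3×(+0.72) − 2×(+1.25) = -0.340.
E° = -0.340 / 1 = -0.340 V.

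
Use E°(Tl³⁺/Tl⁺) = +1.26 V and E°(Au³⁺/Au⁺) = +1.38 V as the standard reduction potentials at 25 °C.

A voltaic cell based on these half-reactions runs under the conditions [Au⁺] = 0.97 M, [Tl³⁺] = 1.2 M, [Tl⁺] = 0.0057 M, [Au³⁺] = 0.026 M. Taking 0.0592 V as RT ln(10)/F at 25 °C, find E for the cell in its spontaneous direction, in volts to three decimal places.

Au³⁺/Au⁺ is the cathode (higher E°), Tl³⁺/Tl⁺ the anode: E°cell = +1.38 − (+1.26) = +0.12 V, n = 2.
Overall: Au³⁺(aq) + Tl⁺(aq) → Au⁺(aq) + Tl³⁺(aq)
Q = [Au⁺]·[Tl³⁺] / ([Au³⁺]·[Tl⁺]); log Q = 3.895.
E = E° − (0.0592/n) log Q = +0.12 − (0.0592/2)(3.895) = +0.005 V.

+0.005 V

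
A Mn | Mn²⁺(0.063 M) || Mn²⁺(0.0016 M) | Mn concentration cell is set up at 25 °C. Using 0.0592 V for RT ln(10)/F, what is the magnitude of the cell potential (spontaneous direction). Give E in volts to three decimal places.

For a concentration cell E°cell = 0. The 0.063 M side is the cathode (reduction is favoured where [Mn²⁺] is higher).
With n = 2, E = −(0.0592/2) log([Mn²⁺]ₐₙ/[Mn²⁺]꜀ₐₜ) = −(0.0592/2) log(0.0016/0.063) = −(0.0592/2)(-1.595) = +0.047 V.

+0.047 V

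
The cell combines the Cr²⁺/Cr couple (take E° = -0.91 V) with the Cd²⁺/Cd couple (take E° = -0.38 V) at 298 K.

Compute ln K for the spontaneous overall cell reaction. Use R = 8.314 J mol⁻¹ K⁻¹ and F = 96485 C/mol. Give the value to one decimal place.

41.3

Cathode: Cd²⁺/Cd; anode: Cr²⁺/Cr. E°cell = (-0.38) − (-0.91) = +0.53 V, with n = 2.
ΔG° = −nFE° = −RT ln K, so ln K = nFE°/(RT) = (2)(96485)(+0.53) / ((8.314)(298)) = 41.280.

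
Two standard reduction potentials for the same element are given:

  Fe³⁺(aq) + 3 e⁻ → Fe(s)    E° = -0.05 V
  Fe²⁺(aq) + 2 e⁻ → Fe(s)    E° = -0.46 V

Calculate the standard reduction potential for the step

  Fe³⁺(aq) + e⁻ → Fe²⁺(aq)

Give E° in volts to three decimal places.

+0.770 V

Sequential free energies add, so n₃E°₃ = n₁E°₁ + n₂E°₂.
With n₃ = 3, and the known step contributing 2×(-0.46) V, the unknown satisfies 1·E° = 3×(-0.05) − 2×(-0.46) = +0.770.
E° = +0.770 / 1 = +0.770 V.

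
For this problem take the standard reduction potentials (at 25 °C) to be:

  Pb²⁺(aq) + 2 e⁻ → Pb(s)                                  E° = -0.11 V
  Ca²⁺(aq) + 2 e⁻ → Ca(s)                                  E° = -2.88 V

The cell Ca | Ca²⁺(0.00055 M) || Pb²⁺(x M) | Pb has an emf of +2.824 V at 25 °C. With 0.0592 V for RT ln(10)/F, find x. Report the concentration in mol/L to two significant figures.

Pb²⁺/Pb is the cathode, Ca²⁺/Ca the anode: E°cell = +2.77 V, n = 2.
Overall reaction: Pb²⁺(aq) + Ca(s) → Pb(s) + Ca²⁺(aq); Q = [Ca²⁺]^1/[Pb²⁺]^1.
From E = E° − (0.0592/n) log Q: log Q = (E° − E)·n/0.0592 = (+2.77 − (+2.824))·2/0.0592 = -1.8243.
So 1·log[Pb²⁺] = 1·log(0.00055) − log Q = -3.2596 − (-1.8243) = -1.4353; [Pb²⁺] = 10^(-1.4353) ≈ 0.037 M.

0.037 M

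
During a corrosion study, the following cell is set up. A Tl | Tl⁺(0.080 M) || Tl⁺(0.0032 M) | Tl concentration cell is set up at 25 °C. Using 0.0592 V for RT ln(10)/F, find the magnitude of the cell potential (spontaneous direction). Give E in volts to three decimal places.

For a concentration cell E°cell = 0. The 0.080 M side is the cathode (reduction is favoured where [Tl⁺] is higher).
With n = 1, E = −(0.0592/1) log([Tl⁺]ₐₙ/[Tl⁺]꜀ₐₜ) = −(0.0592/1) log(0.0032/0.08) = −(0.0592/1)(-1.398) = +0.083 V.

+0.083 V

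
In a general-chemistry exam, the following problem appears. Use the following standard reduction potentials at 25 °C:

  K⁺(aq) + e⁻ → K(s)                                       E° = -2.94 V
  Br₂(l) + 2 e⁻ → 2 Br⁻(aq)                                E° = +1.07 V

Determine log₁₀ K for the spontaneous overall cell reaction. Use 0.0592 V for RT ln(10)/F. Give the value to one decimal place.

135.5

Cathode: Br₂/Br⁻; anode: K⁺/K. E°cell = +4.01 V, n = 2.
log K = nE°cell / 0.0592 = (2)(+4.01) / 0.0592 = 135.5.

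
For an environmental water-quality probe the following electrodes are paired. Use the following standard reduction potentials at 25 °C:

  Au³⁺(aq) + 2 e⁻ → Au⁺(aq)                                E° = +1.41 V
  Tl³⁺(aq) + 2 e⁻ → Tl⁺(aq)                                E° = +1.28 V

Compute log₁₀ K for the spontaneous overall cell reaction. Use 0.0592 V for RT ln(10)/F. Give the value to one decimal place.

Cathode: Au³⁺/Au⁺; anode: Tl³⁺/Tl⁺. E°cell = +0.13 V, n = 2.
log K = nE°cell / 0.0592 = (2)(+0.13) / 0.0592 = 4.4.

4.4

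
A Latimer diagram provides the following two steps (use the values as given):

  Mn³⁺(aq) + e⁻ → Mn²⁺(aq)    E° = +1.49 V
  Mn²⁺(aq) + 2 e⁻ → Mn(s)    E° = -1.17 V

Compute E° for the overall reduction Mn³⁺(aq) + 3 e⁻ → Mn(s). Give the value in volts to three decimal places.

-0.283 V

Standard free energies of sequential steps add: ΔG°₃ = ΔG°₁ + ΔG°₂, so n₃E°₃ = n₁E°₁ + n₂E°₂.
E°₃ = (1×+1.49 + 2×-1.17) / 3 = (-0.850) / 3 = -0.283 V.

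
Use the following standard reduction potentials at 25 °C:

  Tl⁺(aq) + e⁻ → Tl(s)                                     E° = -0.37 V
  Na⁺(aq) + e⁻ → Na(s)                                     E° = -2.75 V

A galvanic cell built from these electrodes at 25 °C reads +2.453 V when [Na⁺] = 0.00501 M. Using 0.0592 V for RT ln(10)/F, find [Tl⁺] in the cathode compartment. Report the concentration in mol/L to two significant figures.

0.086 M

Tl⁺/Tl is the cathode, Na⁺/Na the anode: E°cell = +2.38 V, n = 1.
Overall reaction: Tl⁺(aq) + Na(s) → Tl(s) + Na⁺(aq); Q = [Na⁺]^1/[Tl⁺]^1.
From E = E° − (0.0592/n) log Q: log Q = (E° − E)·n/0.0592 = (+2.38 − (+2.453))·1/0.0592 = -1.2331.
So 1·log[Tl⁺] = 1·log(0.00501) − log Q = -2.3002 − (-1.2331) = -1.0671; [Tl⁺] = 10^(-1.0671) ≈ 0.086 M.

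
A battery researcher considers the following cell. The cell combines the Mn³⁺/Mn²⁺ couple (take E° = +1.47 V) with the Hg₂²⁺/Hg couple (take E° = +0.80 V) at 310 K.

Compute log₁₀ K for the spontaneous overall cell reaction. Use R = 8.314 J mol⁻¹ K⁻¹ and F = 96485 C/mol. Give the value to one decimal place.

21.8

Cathode: Mn³⁺/Mn²⁺; anode: Hg₂²⁺/Hg. E°cell = (+1.47) − (+0.80) = +0.67 V, with n = 2.
ΔG° = −nFE° = −RT ln K, so ln K = nFE°/(RT) = (2)(96485)(+0.67) / ((8.314)(310)) = 50.164.
log₁₀ K = 50.164 / ln 10 = 21.8.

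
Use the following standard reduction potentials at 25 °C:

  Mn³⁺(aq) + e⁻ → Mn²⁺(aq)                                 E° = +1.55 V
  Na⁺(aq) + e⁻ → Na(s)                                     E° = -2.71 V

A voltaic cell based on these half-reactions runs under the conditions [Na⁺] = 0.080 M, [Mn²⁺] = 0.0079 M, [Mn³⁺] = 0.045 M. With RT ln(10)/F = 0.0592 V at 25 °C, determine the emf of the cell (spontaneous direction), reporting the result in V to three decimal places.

Mn³⁺/Mn²⁺ is the cathode (higher E°), Na⁺/Na the anode: E°cell = +1.55 − (-2.71) = +4.26 V, n = 1.
Overall: Mn³⁺(aq) + Na(s) → Mn²⁺(aq) + Na⁺(aq)
Q = [Mn²⁺]·[Na⁺] / ([Mn³⁺]); log Q = -1.852.
E = E° − (0.0592/n) log Q = +4.26 − (0.0592/1)(-1.852) = +4.370 V.

+4.370 V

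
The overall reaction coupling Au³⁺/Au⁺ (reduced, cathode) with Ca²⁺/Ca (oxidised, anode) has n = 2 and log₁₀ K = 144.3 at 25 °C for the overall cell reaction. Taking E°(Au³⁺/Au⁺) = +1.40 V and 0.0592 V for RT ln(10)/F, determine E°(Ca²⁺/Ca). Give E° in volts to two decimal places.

-2.87 V

E°cell = (0.0592/n)·log K = (0.0592/2)(144.3) = +4.271 V.
Since Au³⁺/Au⁺ is the cathode and Ca²⁺/Ca the anode, E°cell = E°(Au³⁺/Au⁺) − E°(Ca²⁺/Ca).
So E°(Ca²⁺/Ca) = E°(Au³⁺/Au⁺) − E°cell = (+1.40) − (+4.271) = -2.87 V.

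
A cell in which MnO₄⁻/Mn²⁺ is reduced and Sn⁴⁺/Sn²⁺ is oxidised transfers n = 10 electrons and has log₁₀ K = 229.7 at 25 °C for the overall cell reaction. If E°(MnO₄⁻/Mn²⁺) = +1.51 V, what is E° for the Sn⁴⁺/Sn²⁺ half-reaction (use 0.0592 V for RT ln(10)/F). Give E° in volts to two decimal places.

+0.15 V

E°cell = (0.0592/n)·log K = (0.0592/10)(229.7) = +1.360 V.
Since MnO₄⁻/Mn²⁺ is the cathode and Sn⁴⁺/Sn²⁺ the anode, E°cell = E°(MnO₄⁻/Mn²⁺) − E°(Sn⁴⁺/Sn²⁺).
So E°(Sn⁴⁺/Sn²⁺) = E°(MnO₄⁻/Mn²⁺) − E°cell = (+1.51) − (+1.360) = +0.15 V.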